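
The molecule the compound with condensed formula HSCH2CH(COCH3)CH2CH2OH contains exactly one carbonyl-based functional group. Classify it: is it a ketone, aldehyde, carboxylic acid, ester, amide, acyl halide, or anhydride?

ketone

The carbonyl is in the CH(COCH3) segment: pendant –COCH3: carbonyl C bonded to two carbons → ketone.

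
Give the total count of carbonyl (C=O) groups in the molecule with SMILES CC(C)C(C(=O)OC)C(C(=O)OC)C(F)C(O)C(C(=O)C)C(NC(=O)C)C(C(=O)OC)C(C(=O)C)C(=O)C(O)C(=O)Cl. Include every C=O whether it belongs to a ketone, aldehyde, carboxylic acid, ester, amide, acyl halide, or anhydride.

CH(COOCH3): ester, 1 C=O (running total 1).
CH(COOCH3): ester, 1 C=O (running total 2).
CH(COCH3): ketone, 1 C=O (running total 3).
CH(NHCOCH3): amide, 1 C=O (running total 4).
CH(COOCH3): ester, 1 C=O (running total 5).
CH(COCH3): ketone, 1 C=O (running total 6).
CO: ketone, 1 C=O (running total 7).
COCl: acyl halide, 1 C=O (running total 8).

8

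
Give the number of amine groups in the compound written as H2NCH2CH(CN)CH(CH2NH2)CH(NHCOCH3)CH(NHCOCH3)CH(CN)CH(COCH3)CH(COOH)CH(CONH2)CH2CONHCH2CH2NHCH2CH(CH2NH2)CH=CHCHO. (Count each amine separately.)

Working along the chain:
  H2NCH2: –NH2 on an sp³ carbon with no adjacent C=O → amine.
  CH(CN): pendant –C≡N: nitrile.
  CH(CH2NH2): pendant –CH2NH2: N on sp³ C, no adjacent C=O → amine.
  CH(NHCOCH3): pendant –NHC(=O)CH3: N bonded to a carbonyl → amide (not amine).
  CH(NHCOCH3): pendant –NHC(=O)CH3: N bonded to a carbonyl → amide (not amine).
  CH(CN): pendant –C≡N: nitrile.
  CH(COCH3): pendant –COCH3: carbonyl C bonded to two carbons → ketone.
  CH(COOH): pendant –COOH: carbonyl C bonded to C and –OH → carboxylic acid.
  CH(CONH2): pendant –CONH2: carbonyl C bonded to C and N → amide.
  CH2CONHCH2: –C(=O)–N– linkage → amide (the N is not an amine).
  CH2NHCH2: C–N–C with sp³ carbons and no adjacent C=O → amine (secondary).
  CH(CH2NH2): pendant –CH2NH2: N on sp³ C, no adjacent C=O → amine.
  CH=CH: C=C double bond → alkene.
  CHO: terminal –CHO: carbonyl C bonded to H and C → aldehyde.
Amine appears at: H2NCH2, CH(CH2NH2), CH2NHCH2, CH(CH2NH2) → 4.

4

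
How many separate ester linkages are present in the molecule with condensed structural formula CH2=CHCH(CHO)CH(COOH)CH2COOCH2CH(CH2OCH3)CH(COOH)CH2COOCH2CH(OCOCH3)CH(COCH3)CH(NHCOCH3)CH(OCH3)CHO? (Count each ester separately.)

C=C double bond → alkene.
pendant –CHO: carbonyl C bonded to C and H → aldehyde.
pendant –COOH: carbonyl C bonded to C and –OH → carboxylic acid.
–C(=O)–O–C with C on the carbonyl side → ester.
pendant –CH2OCH3: C–O–C linkage → ether.
pendant –COOH: carbonyl C bonded to C and –OH → carboxylic acid.
–C(=O)–O–C with C on the carbonyl side → ester.
pendant –OC(=O)CH3: an acyloxy group → ester.
pendant –COCH3: carbonyl C bonded to two carbons → ketone.
pendant –NHC(=O)CH3: N bonded to a carbonyl → amide (not amine).
pendant –OCH3: C–O–C with sp³ C, no adjacent C=O → ether.
terminal –CHO: carbonyl C bonded to H and C → aldehyde.
Ester appears at: CH2COOCH2, CH2COOCH2, CH(OCOCH3) → 3.

3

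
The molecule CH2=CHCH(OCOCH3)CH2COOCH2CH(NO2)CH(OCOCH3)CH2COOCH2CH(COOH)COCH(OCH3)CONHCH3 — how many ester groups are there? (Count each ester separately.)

C=C double bond → alkene.
pendant –OC(=O)CH3: an acyloxy group → ester.
–C(=O)–O–C with C on the carbonyl side → ester.
–NO2 on an sp³ carbon → nitro (the N=O is not a carbonyl).
pendant –OC(=O)CH3: an acyloxy group → ester.
–C(=O)–O–C with C on the carbonyl side → ester.
pendant –COOH: carbonyl C bonded to C and –OH → carboxylic acid.
–C(=O)– with carbon on both sides → ketone.
pendant –OCH3: C–O–C with sp³ C, no adjacent C=O → ether.
–C(=O)NHCH3: carbonyl C bonded to C and to N → amide (the N is not an amine).
Ester appears at: CH(OCOCH3), CH2COOCH2, CH(OCOCH3), CH2COOCH2 → 4.

4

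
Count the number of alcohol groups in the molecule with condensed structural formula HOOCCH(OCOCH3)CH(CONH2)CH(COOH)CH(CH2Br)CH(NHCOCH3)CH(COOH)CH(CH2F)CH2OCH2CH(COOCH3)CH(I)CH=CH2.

0

Working along the chain:
  HOOC: –COOH: carbonyl C bonded to –OH and C → carboxylic acid (the –OH is not a separate alcohol).
  CH(OCOCH3): pendant –OC(=O)CH3: an acyloxy group → ester.
  CH(CONH2): pendant –CONH2: carbonyl C bonded to C and N → amide.
  CH(COOH): pendant –COOH: carbonyl C bonded to C and –OH → carboxylic acid.
  CH(CH2Br): pendant –CH2X: halogen on sp³ carbon → alkyl halide.
  CH(NHCOCH3): pendant –NHC(=O)CH3: N bonded to a carbonyl → amide (not amine).
  CH(COOH): pendant –COOH: carbonyl C bonded to C and –OH → carboxylic acid.
  CH(CH2F): pendant –CH2X: halogen on sp³ carbon → alkyl halide.
  CH2OCH2: C–O–C with sp³ carbons on both sides and no adjacent C=O → ether.
  CH(COOCH3): pendant –COOCH3: carbonyl C bonded to C and –OCH3 → ester.
  CH(I): halogen on an sp³ carbon → alkyl halide.
  CH=CH2: C=C double bond → alkene.
No segment is a alcohol: HOOC is carboxylic acid, not alcohol; CH(COOH) is carboxylic acid, not alcohol; CH(COOH) is carboxylic acid, not alcohol. → 0.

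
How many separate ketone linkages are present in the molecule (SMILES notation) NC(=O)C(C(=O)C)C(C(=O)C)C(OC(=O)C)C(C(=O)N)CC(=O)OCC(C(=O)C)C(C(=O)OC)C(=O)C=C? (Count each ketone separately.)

4

Reading the structure from left to right:
  H2NCO: –C(=O)NH2: carbonyl C bonded to C and to N → amide (the N is not a separate amine).
  CH(COCH3): pendant –COCH3: carbonyl C bonded to two carbons → ketone.
  CH(COCH3): pendant –COCH3: carbonyl C bonded to two carbons → ketone.
  CH(OCOCH3): pendant –OC(=O)CH3: an acyloxy group → ester.
  CH(CONH2): pendant –CONH2: carbonyl C bonded to C and N → amide.
  CH2COOCH2: –C(=O)–O–C with C on the carbonyl side → ester.
  CH(COCH3): pendant –COCH3: carbonyl C bonded to two carbons → ketone.
  CH(COOCH3): pendant –COOCH3: carbonyl C bonded to C and –OCH3 → ester.
  CO: –C(=O)– with carbon on both sides → ketone.
  CH=CH2: C=C double bond → alkene.
Ketone appears at: CH(COCH3), CH(COCH3), CH(COCH3), CO → 4.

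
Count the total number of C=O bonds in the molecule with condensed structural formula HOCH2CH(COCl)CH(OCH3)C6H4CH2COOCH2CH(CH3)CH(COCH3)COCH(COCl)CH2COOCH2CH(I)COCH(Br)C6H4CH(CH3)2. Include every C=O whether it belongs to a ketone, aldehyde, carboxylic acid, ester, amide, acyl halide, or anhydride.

7

CH(COCl): acyl halide, 1 C=O (running total 1).
CH2COOCH2: ester, 1 C=O (running total 2).
CH(COCH3): ketone, 1 C=O (running total 3).
CO: ketone, 1 C=O (running total 4).
CH(COCl): acyl halide, 1 C=O (running total 5).
CH2COOCH2: ester, 1 C=O (running total 6).
CO: ketone, 1 C=O (running total 7).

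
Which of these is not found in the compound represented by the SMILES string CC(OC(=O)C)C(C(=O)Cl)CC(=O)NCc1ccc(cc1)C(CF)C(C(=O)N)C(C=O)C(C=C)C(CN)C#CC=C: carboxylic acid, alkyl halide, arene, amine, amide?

carboxylic acid

amine: present (CH(CH2NH2) — pendant –CH2NH2: N on sp³ C, no adjacent C=O → amine).
alkyl halide: present (CH(CH2F) — pendant –CH2X: halogen on sp³ carbon → alkyl halide).
arene: present (C6H4 — para-disubstituted benzene ring → arene).
amide: present (CH2CONHCH2 — –C(=O)–N– linkage → amide (the N is not an amine)).
carboxylic acid: absent. In CH(OCOCH3), the acyl oxygen is bonded to carbon (–O–C), not to H, so this is an ester. In each of CH2CONHCH2 and CH(CONH2), the carbonyl is bonded to nitrogen, not to –OH; that is an amide.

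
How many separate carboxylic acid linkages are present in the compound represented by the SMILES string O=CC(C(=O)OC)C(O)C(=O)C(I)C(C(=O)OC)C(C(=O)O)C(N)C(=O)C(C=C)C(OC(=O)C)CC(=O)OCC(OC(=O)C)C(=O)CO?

1

Taking each segment in turn:
  OHC: terminal –CHO: carbonyl C bonded to H and C → aldehyde.
  CH(COOCH3): pendant –COOCH3: carbonyl C bonded to C and –OCH3 → ester.
  CH(OH): –OH on an sp³ carbon → alcohol (secondary).
  CO: –C(=O)– with carbon on both sides → ketone.
  CH(I): halogen on an sp³ carbon → alkyl halide.
  CH(COOCH3): pendant –COOCH3: carbonyl C bonded to C and –OCH3 → ester.
  CH(COOH): pendant –COOH: carbonyl C bonded to C and –OH → carboxylic acid.
  CH(NH2): –NH2 on an sp³ carbon with no adjacent C=O → amine.
  CO: –C(=O)– with carbon on both sides → ketone.
  CH(CH=CH2): pendant –CH=CH2: C=C double bond → alkene.
  CH(OCOCH3): pendant –OC(=O)CH3: an acyloxy group → ester.
  CH2COOCH2: –C(=O)–O–C with C on the carbonyl side → ester.
  CH(OCOCH3): pendant –OC(=O)CH3: an acyloxy group → ester.
  CO: –C(=O)– with carbon on both sides → ketone.
  CH2OH: –OH on an sp³ carbon → alcohol.
Carboxylic acid appears at: CH(COOH) → 1.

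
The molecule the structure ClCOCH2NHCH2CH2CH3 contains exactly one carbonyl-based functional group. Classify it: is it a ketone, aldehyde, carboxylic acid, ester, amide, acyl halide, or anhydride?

acyl halide

The carbonyl is in the ClCO segment: –C(=O)Cl: carbonyl C bonded to C and to a halogen → acyl halide (not alkyl halide).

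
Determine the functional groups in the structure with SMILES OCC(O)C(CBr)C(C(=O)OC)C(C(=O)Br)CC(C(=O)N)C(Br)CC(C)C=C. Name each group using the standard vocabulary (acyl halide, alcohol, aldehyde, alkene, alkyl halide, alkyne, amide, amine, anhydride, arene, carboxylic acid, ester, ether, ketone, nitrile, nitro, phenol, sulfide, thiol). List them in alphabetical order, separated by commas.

acyl halide, alcohol, alkene, alkyl halide, amide, ester

Reading the structure from left to right:
  HOCH2: HO– on an sp³ carbon → alcohol.
  CH(OH): –OH on an sp³ carbon → alcohol (secondary).
  CH(CH2Br): pendant –CH2X: halogen on sp³ carbon → alkyl halide.
  CH(COOCH3): pendant –COOCH3: carbonyl C bonded to C and –OCH3 → ester.
  CH(COBr): pendant –C(=O)X: carbonyl C bonded to C and halogen → acyl halide.
  CH(CONH2): pendant –CONH2: carbonyl C bonded to C and N → amide.
  CH(Br): halogen on an sp³ carbon → alkyl halide.
  CH=CH2: C=C double bond → alkene.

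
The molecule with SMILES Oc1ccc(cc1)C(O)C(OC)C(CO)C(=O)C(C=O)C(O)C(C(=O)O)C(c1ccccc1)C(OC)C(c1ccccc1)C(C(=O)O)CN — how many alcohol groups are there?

3

–OH attached directly to an aromatic ring → phenol (not alcohol); the ring itself is an arene.
–OH on an sp³ carbon → alcohol (secondary).
pendant –OCH3: C–O–C with sp³ C, no adjacent C=O → ether.
pendant –CH2OH on an sp³ backbone C → alcohol.
–C(=O)– with carbon on both sides → ketone.
pendant –CHO: carbonyl C bonded to C and H → aldehyde.
–OH on an sp³ carbon → alcohol (secondary).
pendant –COOH: carbonyl C bonded to C and –OH → carboxylic acid.
pendant –C6H5: benzene ring → arene.
pendant –OCH3: C–O–C with sp³ C, no adjacent C=O → ether.
pendant –C6H5: benzene ring → arene.
pendant –COOH: carbonyl C bonded to C and –OH → carboxylic acid.
–NH2 on an sp³ carbon with no adjacent C=O → amine.
Alcohol appears at: CH(OH), CH(CH2OH), CH(OH) → 3.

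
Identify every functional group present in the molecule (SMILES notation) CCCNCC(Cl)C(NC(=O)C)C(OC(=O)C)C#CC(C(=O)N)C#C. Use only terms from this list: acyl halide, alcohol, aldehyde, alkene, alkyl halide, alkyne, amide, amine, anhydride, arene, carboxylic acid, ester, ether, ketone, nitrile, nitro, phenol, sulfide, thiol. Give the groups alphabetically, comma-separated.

alkyl halide, alkyne, amide, amine, ester

Working along the chain:
  CH2NHCH2: C–N–C with sp³ carbons and no adjacent C=O → amine (secondary).
  CH(Cl): halogen on an sp³ carbon → alkyl halide.
  CH(NHCOCH3): pendant –NHC(=O)CH3: N bonded to a carbonyl → amide (not amine).
  CH(OCOCH3): pendant –OC(=O)CH3: an acyloxy group → ester.
  C≡C: C≡C triple bond → alkyne.
  CH(CONH2): pendant –CONH2: carbonyl C bonded to C and N → amide.
  C≡CH: C≡C triple bond → alkyne.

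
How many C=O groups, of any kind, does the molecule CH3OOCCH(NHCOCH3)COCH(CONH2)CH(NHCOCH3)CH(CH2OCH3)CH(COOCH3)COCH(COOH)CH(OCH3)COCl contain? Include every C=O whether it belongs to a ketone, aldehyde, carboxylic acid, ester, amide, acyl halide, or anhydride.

9

CH3OOC: ester, 1 C=O (running total 1).
CH(NHCOCH3): amide, 1 C=O (running total 2).
CO: ketone, 1 C=O (running total 3).
CH(CONH2): amide, 1 C=O (running total 4).
CH(NHCOCH3): amide, 1 C=O (running total 5).
CH(COOCH3): ester, 1 C=O (running total 6).
CO: ketone, 1 C=O (running total 7).
CH(COOH): carboxylic acid, 1 C=O (running total 8).
COCl: acyl halide, 1 C=O (running total 9).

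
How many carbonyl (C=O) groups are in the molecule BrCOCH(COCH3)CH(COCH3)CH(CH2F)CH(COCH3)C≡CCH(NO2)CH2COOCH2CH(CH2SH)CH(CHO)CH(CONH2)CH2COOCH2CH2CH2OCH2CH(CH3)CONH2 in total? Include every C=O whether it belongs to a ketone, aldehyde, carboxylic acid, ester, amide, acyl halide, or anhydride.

9

BrCO: acyl halide, 1 C=O (running total 1).
CH(COCH3): ketone, 1 C=O (running total 2).
CH(COCH3): ketone, 1 C=O (running total 3).
CH(COCH3): ketone, 1 C=O (running total 4).
CH2COOCH2: ester, 1 C=O (running total 5).
CH(CHO): aldehyde, 1 C=O (running total 6).
CH(CONH2): amide, 1 C=O (running total 7).
CH2COOCH2: ester, 1 C=O (running total 8).
CONH2: amide, 1 C=O (running total 9).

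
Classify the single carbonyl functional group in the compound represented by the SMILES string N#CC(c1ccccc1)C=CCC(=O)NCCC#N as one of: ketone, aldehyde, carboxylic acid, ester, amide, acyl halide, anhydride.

amide

The carbonyl is in the CH2CONHCH2 segment: –C(=O)–N– linkage → amide (the N is not an amine).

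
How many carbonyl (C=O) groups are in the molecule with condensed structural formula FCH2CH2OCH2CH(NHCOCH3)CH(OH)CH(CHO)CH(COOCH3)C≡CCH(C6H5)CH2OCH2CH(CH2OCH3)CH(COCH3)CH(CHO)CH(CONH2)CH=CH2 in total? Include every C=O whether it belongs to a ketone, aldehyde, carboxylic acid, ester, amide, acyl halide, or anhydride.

6

CH(NHCOCH3): amide, 1 C=O (running total 1).
CH(CHO): aldehyde, 1 C=O (running total 2).
CH(COOCH3): ester, 1 C=O (running total 3).
CH(COCH3): ketone, 1 C=O (running total 4).
CH(CHO): aldehyde, 1 C=O (running total 5).
CH(CONH2): amide, 1 C=O (running total 6).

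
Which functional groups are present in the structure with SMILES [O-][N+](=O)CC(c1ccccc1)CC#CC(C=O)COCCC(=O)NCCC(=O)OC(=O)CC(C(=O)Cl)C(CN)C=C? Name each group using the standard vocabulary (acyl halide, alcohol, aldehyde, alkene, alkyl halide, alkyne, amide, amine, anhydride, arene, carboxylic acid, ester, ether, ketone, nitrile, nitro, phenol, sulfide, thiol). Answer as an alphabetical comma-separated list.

acyl halide, aldehyde, alkene, alkyne, amide, amine, anhydride, arene, ether, nitro

–NO2 on carbon → nitro group.
pendant –C6H5: benzene ring → arene.
C≡C triple bond → alkyne.
pendant –CHO: carbonyl C bonded to C and H → aldehyde.
C–O–C with sp³ carbons on both sides and no adjacent C=O → ether.
–C(=O)–N– linkage → amide (the N is not an amine).
two acyl groups sharing one oxygen, –C(=O)–O–C(=O)– → anhydride.
pendant –C(=O)X: carbonyl C bonded to C and halogen → acyl halide.
pendant –CH2NH2: N on sp³ C, no adjacent C=O → amine.
C=C double bond → alkene.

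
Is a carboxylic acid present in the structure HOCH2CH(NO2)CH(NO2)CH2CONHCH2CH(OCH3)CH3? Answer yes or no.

Taking each segment in turn:
  HOCH2: HO– on an sp³ carbon → alcohol.
  CH(NO2): –NO2 on an sp³ carbon → nitro (the N=O is not a carbonyl).
  CH(NO2): –NO2 on an sp³ carbon → nitro (the N=O is not a carbonyl).
  CH2CONHCH2: –C(=O)–N– linkage → amide (the N is not an amine).
  CH(OCH3): pendant –OCH3: C–O–C with sp³ C, no adjacent C=O → ether.
In CH2CONHCH2, the carbonyl is bonded to nitrogen, not to –OH; that is an amide.
The groups actually present are: alcohol, amide, ether, nitro.

no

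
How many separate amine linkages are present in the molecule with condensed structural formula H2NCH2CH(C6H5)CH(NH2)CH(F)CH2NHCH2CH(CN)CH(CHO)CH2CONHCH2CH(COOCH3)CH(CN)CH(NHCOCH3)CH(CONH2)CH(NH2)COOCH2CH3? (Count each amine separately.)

4

–NH2 on an sp³ carbon with no adjacent C=O → amine.
pendant –C6H5: benzene ring → arene.
–NH2 on an sp³ carbon with no adjacent C=O → amine.
halogen on an sp³ carbon → alkyl halide.
C–N–C with sp³ carbons and no adjacent C=O → amine (secondary).
pendant –C≡N: nitrile.
pendant –CHO: carbonyl C bonded to C and H → aldehyde.
–C(=O)–N– linkage → amide (the N is not an amine).
pendant –COOCH3: carbonyl C bonded to C and –OCH3 → ester.
pendant –C≡N: nitrile.
pendant –NHC(=O)CH3: N bonded to a carbonyl → amide (not amine).
pendant –CONH2: carbonyl C bonded to C and N → amide.
–NH2 on an sp³ carbon with no adjacent C=O → amine.
–C(=O)OCH2CH3: carbonyl C bonded to C and to –OEt → ester.
Amine appears at: H2NCH2, CH(NH2), CH2NHCH2, CH(NH2) → 4.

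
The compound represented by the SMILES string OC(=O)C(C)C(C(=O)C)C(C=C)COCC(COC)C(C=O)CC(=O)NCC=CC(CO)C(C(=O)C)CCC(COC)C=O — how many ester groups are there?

Taking each segment in turn:
  HOOC: –COOH: carbonyl C bonded to –OH and C → carboxylic acid (the –OH is not a separate alcohol).
  CH(COCH3): pendant –COCH3: carbonyl C bonded to two carbons → ketone.
  CH(CH=CH2): pendant –CH=CH2: C=C double bond → alkene.
  CH2OCH2: C–O–C with sp³ carbons on both sides and no adjacent C=O → ether.
  CH(CH2OCH3): pendant –CH2OCH3: C–O–C linkage → ether.
  CH(CHO): pendant –CHO: carbonyl C bonded to C and H → aldehyde.
  CH2CONHCH2: –C(=O)–N– linkage → amide (the N is not an amine).
  CH=CH: C=C double bond → alkene.
  CH(CH2OH): pendant –CH2OH on an sp³ backbone C → alcohol.
  CH(COCH3): pendant –COCH3: carbonyl C bonded to two carbons → ketone.
  CH(CH2OCH3): pendant –CH2OCH3: C–O–C linkage → ether.
  CHO: terminal –CHO: carbonyl C bonded to H and C → aldehyde.
No segment is a ester: HOOC is carboxylic acid, not ester; CH(COCH3) is ketone, not ester; CH2OCH2 is ether, not ester. → 0.

0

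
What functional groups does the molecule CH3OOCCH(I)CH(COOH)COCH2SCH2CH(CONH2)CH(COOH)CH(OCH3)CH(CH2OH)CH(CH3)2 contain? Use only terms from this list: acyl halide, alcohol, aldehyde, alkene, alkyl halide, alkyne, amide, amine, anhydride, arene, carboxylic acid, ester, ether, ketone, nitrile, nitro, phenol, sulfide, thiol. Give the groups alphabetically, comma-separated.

Reading the structure from left to right:
  CH3OOC: CH3O–C(=O)–: carbonyl C bonded to C and to –OCH3 → ester (not ketone + ether).
  CH(I): halogen on an sp³ carbon → alkyl halide.
  CH(COOH): pendant –COOH: carbonyl C bonded to C and –OH → carboxylic acid.
  CO: –C(=O)– with carbon on both sides → ketone.
  CH2SCH2: C–S–C linkage → sulfide (thioether).
  CH(CONH2): pendant –CONH2: carbonyl C bonded to C and N → amide.
  CH(COOH): pendant –COOH: carbonyl C bonded to C and –OH → carboxylic acid.
  CH(OCH3): pendant –OCH3: C–O–C with sp³ C, no adjacent C=O → ether.
  CH(CH2OH): pendant –CH2OH on an sp³ backbone C → alcohol.

alcohol, alkyl halide, amide, carboxylic acid, ester, ether, ketone, sulfide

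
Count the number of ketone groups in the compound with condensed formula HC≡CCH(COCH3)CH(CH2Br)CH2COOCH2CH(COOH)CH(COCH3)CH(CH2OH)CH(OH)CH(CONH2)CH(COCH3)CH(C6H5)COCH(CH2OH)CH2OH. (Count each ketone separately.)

Working along the chain:
  HC≡C: C≡C triple bond → alkyne.
  CH(COCH3): pendant –COCH3: carbonyl C bonded to two carbons → ketone.
  CH(CH2Br): pendant –CH2X: halogen on sp³ carbon → alkyl halide.
  CH2COOCH2: –C(=O)–O–C with C on the carbonyl side → ester.
  CH(COOH): pendant –COOH: carbonyl C bonded to C and –OH → carboxylic acid.
  CH(COCH3): pendant –COCH3: carbonyl C bonded to two carbons → ketone.
  CH(CH2OH): pendant –CH2OH on an sp³ backbone C → alcohol.
  CH(OH): –OH on an sp³ carbon → alcohol (secondary).
  CH(CONH2): pendant –CONH2: carbonyl C bonded to C and N → amide.
  CH(COCH3): pendant –COCH3: carbonyl C bonded to two carbons → ketone.
  CH(C6H5): pendant –C6H5: benzene ring → arene.
  CO: –C(=O)– with carbon on both sides → ketone.
  CH(CH2OH): pendant –CH2OH on an sp³ backbone C → alcohol.
  CH2OH: –OH on an sp³ carbon → alcohol.
Ketone appears at: CH(COCH3), CH(COCH3), CH(COCH3), CO → 4.

4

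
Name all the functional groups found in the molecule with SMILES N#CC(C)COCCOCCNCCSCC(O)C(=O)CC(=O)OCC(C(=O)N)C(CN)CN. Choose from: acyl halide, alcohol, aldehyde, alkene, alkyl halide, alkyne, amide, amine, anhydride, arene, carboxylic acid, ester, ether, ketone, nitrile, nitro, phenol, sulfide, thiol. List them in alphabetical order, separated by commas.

alcohol, amide, amine, ester, ether, ketone, nitrile, sulfide

Taking each segment in turn:
  N≡C: N≡C–: carbon triple-bonded to nitrogen → nitrile.
  CH2OCH2: C–O–C with sp³ carbons on both sides and no adjacent C=O → ether.
  CH2OCH2: C–O–C with sp³ carbons on both sides and no adjacent C=O → ether.
  CH2NHCH2: C–N–C with sp³ carbons and no adjacent C=O → amine (secondary).
  CH2SCH2: C–S–C linkage → sulfide (thioether).
  CH(OH): –OH on an sp³ carbon → alcohol (secondary).
  CO: –C(=O)– with carbon on both sides → ketone.
  CH2COOCH2: –C(=O)–O–C with C on the carbonyl side → ester.
  CH(CONH2): pendant –CONH2: carbonyl C bonded to C and N → amide.
  CH(CH2NH2): pendant –CH2NH2: N on sp³ C, no adjacent C=O → amine.
  CH2NH2: –NH2 on an sp³ carbon with no adjacent C=O → amine.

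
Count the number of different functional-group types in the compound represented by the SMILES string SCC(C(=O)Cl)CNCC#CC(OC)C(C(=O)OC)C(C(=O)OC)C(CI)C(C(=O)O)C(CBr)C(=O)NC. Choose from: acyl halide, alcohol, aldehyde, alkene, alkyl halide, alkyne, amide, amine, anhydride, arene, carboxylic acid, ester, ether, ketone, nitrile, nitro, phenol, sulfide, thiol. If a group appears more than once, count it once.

–SH on an sp³ carbon → thiol.
pendant –C(=O)X: carbonyl C bonded to C and halogen → acyl halide.
C–N–C with sp³ carbons and no adjacent C=O → amine (secondary).
C≡C triple bond → alkyne.
pendant –OCH3: C–O–C with sp³ C, no adjacent C=O → ether.
pendant –COOCH3: carbonyl C bonded to C and –OCH3 → ester.
pendant –COOCH3: carbonyl C bonded to C and –OCH3 → ester.
pendant –CH2X: halogen on sp³ carbon → alkyl halide.
pendant –COOH: carbonyl C bonded to C and –OH → carboxylic acid.
pendant –CH2X: halogen on sp³ carbon → alkyl halide.
–C(=O)NHCH3: carbonyl C bonded to C and to N → amide (the N is not an amine).
Distinct types present: acyl halide, alkyl halide, alkyne, amide, amine, carboxylic acid, ester, ether, thiol.

9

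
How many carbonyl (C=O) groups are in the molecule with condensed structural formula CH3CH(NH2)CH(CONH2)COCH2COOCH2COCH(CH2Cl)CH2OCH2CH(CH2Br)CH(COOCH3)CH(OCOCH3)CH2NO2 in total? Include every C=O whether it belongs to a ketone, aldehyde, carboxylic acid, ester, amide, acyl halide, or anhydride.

CH(CONH2): amide, 1 C=O (running total 1).
CO: ketone, 1 C=O (running total 2).
CH2COOCH2: ester, 1 C=O (running total 3).
CO: ketone, 1 C=O (running total 4).
CH(COOCH3): ester, 1 C=O (running total 5).
CH(OCOCH3): ester, 1 C=O (running total 6).

6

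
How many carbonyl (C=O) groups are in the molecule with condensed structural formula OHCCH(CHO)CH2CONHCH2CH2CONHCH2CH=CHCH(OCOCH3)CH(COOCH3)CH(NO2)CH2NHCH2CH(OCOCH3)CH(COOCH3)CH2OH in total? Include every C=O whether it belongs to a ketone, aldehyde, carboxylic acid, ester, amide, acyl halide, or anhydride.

OHC: aldehyde, 1 C=O (running total 1).
CH(CHO): aldehyde, 1 C=O (running total 2).
CH2CONHCH2: amide, 1 C=O (running total 3).
CH2CONHCH2: amide, 1 C=O (running total 4).
CH(OCOCH3): ester, 1 C=O (running total 5).
CH(COOCH3): ester, 1 C=O (running total 6).
CH(OCOCH3): ester, 1 C=O (running total 7).
CH(COOCH3): ester, 1 C=O (running total 8).

8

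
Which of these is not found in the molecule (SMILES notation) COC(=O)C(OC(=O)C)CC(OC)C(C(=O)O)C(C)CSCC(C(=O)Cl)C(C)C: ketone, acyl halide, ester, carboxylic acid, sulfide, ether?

ester: present (CH3OOC — CH3O–C(=O)–: carbonyl C bonded to C and to –OCH3 → ester (not ketone + ether)).
sulfide: present (CH2SCH2 — C–S–C linkage → sulfide (thioether)).
carboxylic acid: present (CH(COOH) — pendant –COOH: carbonyl C bonded to C and –OH → carboxylic acid).
acyl halide: present (CH(COCl) — pendant –C(=O)X: carbonyl C bonded to C and halogen → acyl halide).
ether: present (CH(OCH3) — pendant –OCH3: C–O–C with sp³ C, no adjacent C=O → ether).
ketone: absent. In each of CH3OOC and CH(OCOCH3), the C=O is bonded to an –O–C group, which defines an ester, not a ketone. In CH(COOH), the C=O bears an –OH, making it a carboxylic acid rather than a ketone. In CH(COCl), the C=O is bonded to a halogen, which defines an acyl halide, not a ketone.

ketone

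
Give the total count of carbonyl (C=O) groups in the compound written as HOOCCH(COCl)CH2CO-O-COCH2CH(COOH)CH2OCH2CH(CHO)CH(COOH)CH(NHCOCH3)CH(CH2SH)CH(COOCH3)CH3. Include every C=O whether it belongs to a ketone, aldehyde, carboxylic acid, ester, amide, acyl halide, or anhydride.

HOOC: carboxylic acid, 1 C=O (running total 1).
CH(COCl): acyl halide, 1 C=O (running total 2).
CH2CO-O-COCH2: anhydride, 2 C=O (running total 4).
CH(COOH): carboxylic acid, 1 C=O (running total 5).
CH(CHO): aldehyde, 1 C=O (running total 6).
CH(COOH): carboxylic acid, 1 C=O (running total 7).
CH(NHCOCH3): amide, 1 C=O (running total 8).
CH(COOCH3): ester, 1 C=O (running total 9).

9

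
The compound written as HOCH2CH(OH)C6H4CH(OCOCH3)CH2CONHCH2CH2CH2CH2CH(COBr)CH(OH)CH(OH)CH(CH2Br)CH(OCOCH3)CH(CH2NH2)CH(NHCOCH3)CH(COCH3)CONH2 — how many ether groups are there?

0

Taking each segment in turn:
  HOCH2: HO– on an sp³ carbon → alcohol.
  CH(OH): –OH on an sp³ carbon → alcohol (secondary).
  C6H4: para-disubstituted benzene ring → arene.
  CH(OCOCH3): pendant –OC(=O)CH3: an acyloxy group → ester.
  CH2CONHCH2: –C(=O)–N– linkage → amide (the N is not an amine).
  CH(COBr): pendant –C(=O)X: carbonyl C bonded to C and halogen → acyl halide.
  CH(OH): –OH on an sp³ carbon → alcohol (secondary).
  CH(OH): –OH on an sp³ carbon → alcohol (secondary).
  CH(CH2Br): pendant –CH2X: halogen on sp³ carbon → alkyl halide.
  CH(OCOCH3): pendant –OC(=O)CH3: an acyloxy group → ester.
  CH(CH2NH2): pendant –CH2NH2: N on sp³ C, no adjacent C=O → amine.
  CH(NHCOCH3): pendant –NHC(=O)CH3: N bonded to a carbonyl → amide (not amine).
  CH(COCH3): pendant –COCH3: carbonyl C bonded to two carbons → ketone.
  CONH2: –C(=O)NH2: carbonyl C bonded to C and to N → amide (the N is not a separate amine).
No segment is a ether: HOCH2 is alcohol, not ether; CH(OH) is alcohol, not ether; CH(OCOCH3) is ester, not ether. → 0.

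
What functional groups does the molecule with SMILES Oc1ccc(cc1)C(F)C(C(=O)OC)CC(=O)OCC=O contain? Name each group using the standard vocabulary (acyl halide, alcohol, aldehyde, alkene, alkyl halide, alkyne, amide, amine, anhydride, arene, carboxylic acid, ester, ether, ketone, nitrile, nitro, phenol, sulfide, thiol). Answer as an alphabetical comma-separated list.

aldehyde, alkyl halide, arene, ester, phenol

Reading the structure from left to right:
  HOC6H4: –OH attached directly to an aromatic ring → phenol (not alcohol); the ring itself is an arene.
  CH(F): halogen on an sp³ carbon → alkyl halide.
  CH(COOCH3): pendant –COOCH3: carbonyl C bonded to C and –OCH3 → ester.
  CH2COOCH2: –C(=O)–O–C with C on the carbonyl side → ester.
  CHO: terminal –CHO: carbonyl C bonded to H and C → aldehyde.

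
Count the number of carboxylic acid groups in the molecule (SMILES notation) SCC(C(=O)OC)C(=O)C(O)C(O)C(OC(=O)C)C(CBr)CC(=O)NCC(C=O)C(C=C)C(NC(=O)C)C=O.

Reading the structure from left to right:
  HSCH2: –SH on an sp³ carbon → thiol.
  CH(COOCH3): pendant –COOCH3: carbonyl C bonded to C and –OCH3 → ester.
  CO: –C(=O)– with carbon on both sides → ketone.
  CH(OH): –OH on an sp³ carbon → alcohol (secondary).
  CH(OH): –OH on an sp³ carbon → alcohol (secondary).
  CH(OCOCH3): pendant –OC(=O)CH3: an acyloxy group → ester.
  CH(CH2Br): pendant –CH2X: halogen on sp³ carbon → alkyl halide.
  CH2CONHCH2: –C(=O)–N– linkage → amide (the N is not an amine).
  CH(CHO): pendant –CHO: carbonyl C bonded to C and H → aldehyde.
  CH(CH=CH2): pendant –CH=CH2: C=C double bond → alkene.
  CH(NHCOCH3): pendant –NHC(=O)CH3: N bonded to a carbonyl → amide (not amine).
  CHO: terminal –CHO: carbonyl C bonded to H and C → aldehyde.
No segment is a carboxylic acid: CH(COOCH3) is ester, not carboxylic acid; CH(OH) is alcohol, not carboxylic acid; CH(OH) is alcohol, not carboxylic acid. → 0.

0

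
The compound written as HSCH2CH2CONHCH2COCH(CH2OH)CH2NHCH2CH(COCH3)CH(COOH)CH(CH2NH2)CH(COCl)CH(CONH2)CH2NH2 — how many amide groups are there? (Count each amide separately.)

2

–SH on an sp³ carbon → thiol.
–C(=O)–N– linkage → amide (the N is not an amine).
–C(=O)– with carbon on both sides → ketone.
pendant –CH2OH on an sp³ backbone C → alcohol.
C–N–C with sp³ carbons and no adjacent C=O → amine (secondary).
pendant –COCH3: carbonyl C bonded to two carbons → ketone.
pendant –COOH: carbonyl C bonded to C and –OH → carboxylic acid.
pendant –CH2NH2: N on sp³ C, no adjacent C=O → amine.
pendant –C(=O)X: carbonyl C bonded to C and halogen → acyl halide.
pendant –CONH2: carbonyl C bonded to C and N → amide.
–NH2 on an sp³ carbon with no adjacent C=O → amine.
Amide appears at: CH2CONHCH2, CH(CONH2) → 2.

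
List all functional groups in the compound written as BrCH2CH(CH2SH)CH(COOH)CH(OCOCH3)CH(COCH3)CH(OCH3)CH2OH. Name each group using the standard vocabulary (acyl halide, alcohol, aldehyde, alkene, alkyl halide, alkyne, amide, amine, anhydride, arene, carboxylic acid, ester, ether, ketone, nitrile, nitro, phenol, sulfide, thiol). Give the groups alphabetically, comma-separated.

alcohol, alkyl halide, carboxylic acid, ester, ether, ketone, thiol

Taking each segment in turn:
  BrCH2: halogen on an sp³ carbon → alkyl halide.
  CH(CH2SH): pendant –CH2SH → thiol.
  CH(COOH): pendant –COOH: carbonyl C bonded to C and –OH → carboxylic acid.
  CH(OCOCH3): pendant –OC(=O)CH3: an acyloxy group → ester.
  CH(COCH3): pendant –COCH3: carbonyl C bonded to two carbons → ketone.
  CH(OCH3): pendant –OCH3: C–O–C with sp³ C, no adjacent C=O → ether.
  CH2OH: –OH on an sp³ carbon → alcohol.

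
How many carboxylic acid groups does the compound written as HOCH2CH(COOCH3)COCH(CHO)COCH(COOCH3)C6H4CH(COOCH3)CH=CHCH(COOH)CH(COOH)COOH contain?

3

Taking each segment in turn:
  HOCH2: HO– on an sp³ carbon → alcohol.
  CH(COOCH3): pendant –COOCH3: carbonyl C bonded to C and –OCH3 → ester.
  CO: –C(=O)– with carbon on both sides → ketone.
  CH(CHO): pendant –CHO: carbonyl C bonded to C and H → aldehyde.
  CO: –C(=O)– with carbon on both sides → ketone.
  CH(COOCH3): pendant –COOCH3: carbonyl C bonded to C and –OCH3 → ester.
  C6H4: para-disubstituted benzene ring → arene.
  CH(COOCH3): pendant –COOCH3: carbonyl C bonded to C and –OCH3 → ester.
  CH=CH: C=C double bond → alkene.
  CH(COOH): pendant –COOH: carbonyl C bonded to C and –OH → carboxylic acid.
  CH(COOH): pendant –COOH: carbonyl C bonded to C and –OH → carboxylic acid.
  COOH: –COOH: carbonyl C bonded to –OH and C → carboxylic acid (the –OH is not a separate alcohol).
Carboxylic acid appears at: CH(COOH), CH(COOH), COOH → 3.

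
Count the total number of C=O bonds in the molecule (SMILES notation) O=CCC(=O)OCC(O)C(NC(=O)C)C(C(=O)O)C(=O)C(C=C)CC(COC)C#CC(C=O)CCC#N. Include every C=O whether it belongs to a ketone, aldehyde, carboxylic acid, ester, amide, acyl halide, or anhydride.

OHC: aldehyde, 1 C=O (running total 1).
CH2COOCH2: ester, 1 C=O (running total 2).
CH(NHCOCH3): amide, 1 C=O (running total 3).
CH(COOH): carboxylic acid, 1 C=O (running total 4).
CO: ketone, 1 C=O (running total 5).
CH(CHO): aldehyde, 1 C=O (running total 6).

6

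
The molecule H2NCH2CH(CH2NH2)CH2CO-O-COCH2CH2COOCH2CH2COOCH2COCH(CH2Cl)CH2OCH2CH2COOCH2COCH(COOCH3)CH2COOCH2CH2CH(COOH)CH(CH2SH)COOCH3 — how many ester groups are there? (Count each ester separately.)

6

Working along the chain:
  H2NCH2: –NH2 on an sp³ carbon with no adjacent C=O → amine.
  CH(CH2NH2): pendant –CH2NH2: N on sp³ C, no adjacent C=O → amine.
  CH2CO-O-COCH2: two acyl groups sharing one oxygen, –C(=O)–O–C(=O)– → anhydride.
  CH2COOCH2: –C(=O)–O–C with C on the carbonyl side → ester.
  CH2COOCH2: –C(=O)–O–C with C on the carbonyl side → ester.
  CO: –C(=O)– with carbon on both sides → ketone.
  CH(CH2Cl): pendant –CH2X: halogen on sp³ carbon → alkyl halide.
  CH2OCH2: C–O–C with sp³ carbons on both sides and no adjacent C=O → ether.
  CH2COOCH2: –C(=O)–O–C with C on the carbonyl side → ester.
  CO: –C(=O)– with carbon on both sides → ketone.
  CH(COOCH3): pendant –COOCH3: carbonyl C bonded to C and –OCH3 → ester.
  CH2COOCH2: –C(=O)–O–C with C on the carbonyl side → ester.
  CH(COOH): pendant –COOH: carbonyl C bonded to C and –OH → carboxylic acid.
  CH(CH2SH): pendant –CH2SH → thiol.
  COOCH3: –C(=O)OCH3: carbonyl C bonded to C and to –OCH3 → ester (not ketone + ether).
Ester appears at: CH2COOCH2, CH2COOCH2, CH2COOCH2, CH(COOCH3), CH2COOCH2, COOCH3 → 6.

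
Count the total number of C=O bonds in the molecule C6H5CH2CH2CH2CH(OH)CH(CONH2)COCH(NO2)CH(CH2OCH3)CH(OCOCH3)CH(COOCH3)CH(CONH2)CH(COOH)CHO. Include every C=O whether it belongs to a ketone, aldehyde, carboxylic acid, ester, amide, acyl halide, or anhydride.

7

CH(CONH2): amide, 1 C=O (running total 1).
CO: ketone, 1 C=O (running total 2).
CH(OCOCH3): ester, 1 C=O (running total 3).
CH(COOCH3): ester, 1 C=O (running total 4).
CH(CONH2): amide, 1 C=O (running total 5).
CH(COOH): carboxylic acid, 1 C=O (running total 6).
CHO: aldehyde, 1 C=O (running total 7).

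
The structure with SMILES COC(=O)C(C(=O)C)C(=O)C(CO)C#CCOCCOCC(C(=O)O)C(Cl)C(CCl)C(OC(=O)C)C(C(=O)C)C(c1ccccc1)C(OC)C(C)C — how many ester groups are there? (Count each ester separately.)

Reading the structure from left to right:
  CH3OOC: CH3O–C(=O)–: carbonyl C bonded to C and to –OCH3 → ester (not ketone + ether).
  CH(COCH3): pendant –COCH3: carbonyl C bonded to two carbons → ketone.
  CO: –C(=O)– with carbon on both sides → ketone.
  CH(CH2OH): pendant –CH2OH on an sp³ backbone C → alcohol.
  C≡C: C≡C triple bond → alkyne.
  CH2OCH2: C–O–C with sp³ carbons on both sides and no adjacent C=O → ether.
  CH2OCH2: C–O–C with sp³ carbons on both sides and no adjacent C=O → ether.
  CH(COOH): pendant –COOH: carbonyl C bonded to C and –OH → carboxylic acid.
  CH(Cl): halogen on an sp³ carbon → alkyl halide.
  CH(CH2Cl): pendant –CH2X: halogen on sp³ carbon → alkyl halide.
  CH(OCOCH3): pendant –OC(=O)CH3: an acyloxy group → ester.
  CH(COCH3): pendant –COCH3: carbonyl C bonded to two carbons → ketone.
  CH(C6H5): pendant –C6H5: benzene ring → arene.
  CH(OCH3): pendant –OCH3: C–O–C with sp³ C, no adjacent C=O → ether.
Ester appears at: CH3OOC, CH(OCOCH3) → 2.

2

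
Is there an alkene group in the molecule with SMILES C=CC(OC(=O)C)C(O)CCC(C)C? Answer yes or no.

yes

Working along the chain:
  CH2=CH: C=C double bond → alkene.
  CH(OCOCH3): pendant –OC(=O)CH3: an acyloxy group → ester.
  CH(OH): –OH on an sp³ carbon → alcohol (secondary).
The CH2=CH segment supplies the alkene: C=C double bond → alkene.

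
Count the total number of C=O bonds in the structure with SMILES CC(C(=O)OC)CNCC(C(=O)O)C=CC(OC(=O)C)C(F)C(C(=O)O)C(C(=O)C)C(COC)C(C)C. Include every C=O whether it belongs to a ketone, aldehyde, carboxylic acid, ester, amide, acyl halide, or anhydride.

CH(COOCH3): ester, 1 C=O (running total 1).
CH(COOH): carboxylic acid, 1 C=O (running total 2).
CH(OCOCH3): ester, 1 C=O (running total 3).
CH(COOH): carboxylic acid, 1 C=O (running total 4).
CH(COCH3): ketone, 1 C=O (running total 5).

5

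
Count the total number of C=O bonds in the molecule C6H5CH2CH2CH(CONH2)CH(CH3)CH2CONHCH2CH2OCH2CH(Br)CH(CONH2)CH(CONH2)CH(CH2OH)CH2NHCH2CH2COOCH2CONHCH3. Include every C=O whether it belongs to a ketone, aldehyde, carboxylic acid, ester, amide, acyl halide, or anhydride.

CH(CONH2): amide, 1 C=O (running total 1).
CH2CONHCH2: amide, 1 C=O (running total 2).
CH(CONH2): amide, 1 C=O (running total 3).
CH(CONH2): amide, 1 C=O (running total 4).
CH2COOCH2: ester, 1 C=O (running total 5).
CONHCH3: amide, 1 C=O (running total 6).

6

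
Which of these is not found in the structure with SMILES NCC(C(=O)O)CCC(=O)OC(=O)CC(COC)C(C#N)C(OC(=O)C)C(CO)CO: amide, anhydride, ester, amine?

amide

amine: present (H2NCH2 — –NH2 on an sp³ carbon with no adjacent C=O → amine).
ester: present (CH(OCOCH3) — pendant –OC(=O)CH3: an acyloxy group → ester).
anhydride: present (CH2CO-O-COCH2 — two acyl groups sharing one oxygen, –C(=O)–O–C(=O)– → anhydride).
amide: no segment matches this pattern.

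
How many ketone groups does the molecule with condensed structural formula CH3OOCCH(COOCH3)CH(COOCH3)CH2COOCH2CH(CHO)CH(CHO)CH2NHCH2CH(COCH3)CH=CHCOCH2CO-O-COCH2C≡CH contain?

2

CH3O–C(=O)–: carbonyl C bonded to C and to –OCH3 → ester (not ketone + ether).
pendant –COOCH3: carbonyl C bonded to C and –OCH3 → ester.
pendant –COOCH3: carbonyl C bonded to C and –OCH3 → ester.
–C(=O)–O–C with C on the carbonyl side → ester.
pendant –CHO: carbonyl C bonded to C and H → aldehyde.
pendant –CHO: carbonyl C bonded to C and H → aldehyde.
C–N–C with sp³ carbons and no adjacent C=O → amine (secondary).
pendant –COCH3: carbonyl C bonded to two carbons → ketone.
C=C double bond → alkene.
–C(=O)– with carbon on both sides → ketone.
two acyl groups sharing one oxygen, –C(=O)–O–C(=O)– → anhydride.
C≡C triple bond → alkyne.
Ketone appears at: CH(COCH3), CO → 2.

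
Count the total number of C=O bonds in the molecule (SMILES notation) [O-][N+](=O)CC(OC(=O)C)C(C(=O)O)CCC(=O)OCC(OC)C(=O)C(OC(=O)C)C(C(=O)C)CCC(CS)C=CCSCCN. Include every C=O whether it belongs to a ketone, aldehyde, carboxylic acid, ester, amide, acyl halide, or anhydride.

CH(OCOCH3): ester, 1 C=O (running total 1).
CH(COOH): carboxylic acid, 1 C=O (running total 2).
CH2COOCH2: ester, 1 C=O (running total 3).
CO: ketone, 1 C=O (running total 4).
CH(OCOCH3): ester, 1 C=O (running total 5).
CH(COCH3): ketone, 1 C=O (running total 6).

6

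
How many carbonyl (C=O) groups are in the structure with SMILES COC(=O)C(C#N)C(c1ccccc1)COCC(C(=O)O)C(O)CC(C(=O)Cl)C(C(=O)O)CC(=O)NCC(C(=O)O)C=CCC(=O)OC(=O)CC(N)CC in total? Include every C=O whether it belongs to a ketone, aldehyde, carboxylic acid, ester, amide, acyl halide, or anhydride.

8

CH3OOC: ester, 1 C=O (running total 1).
CH(COOH): carboxylic acid, 1 C=O (running total 2).
CH(COCl): acyl halide, 1 C=O (running total 3).
CH(COOH): carboxylic acid, 1 C=O (running total 4).
CH2CONHCH2: amide, 1 C=O (running total 5).
CH(COOH): carboxylic acid, 1 C=O (running total 6).
CH2CO-O-COCH2: anhydride, 2 C=O (running total 8).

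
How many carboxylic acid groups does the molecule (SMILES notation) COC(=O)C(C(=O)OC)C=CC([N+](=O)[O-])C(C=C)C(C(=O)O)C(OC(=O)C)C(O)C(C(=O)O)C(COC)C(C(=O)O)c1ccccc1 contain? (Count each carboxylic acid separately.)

3

Reading the structure from left to right:
  CH3OOC: CH3O–C(=O)–: carbonyl C bonded to C and to –OCH3 → ester (not ketone + ether).
  CH(COOCH3): pendant –COOCH3: carbonyl C bonded to C and –OCH3 → ester.
  CH=CH: C=C double bond → alkene.
  CH(NO2): –NO2 on an sp³ carbon → nitro (the N=O is not a carbonyl).
  CH(CH=CH2): pendant –CH=CH2: C=C double bond → alkene.
  CH(COOH): pendant –COOH: carbonyl C bonded to C and –OH → carboxylic acid.
  CH(OCOCH3): pendant –OC(=O)CH3: an acyloxy group → ester.
  CH(OH): –OH on an sp³ carbon → alcohol (secondary).
  CH(COOH): pendant –COOH: carbonyl C bonded to C and –OH → carboxylic acid.
  CH(CH2OCH3): pendant –CH2OCH3: C–O–C linkage → ether.
  CH(COOH): pendant –COOH: carbonyl C bonded to C and –OH → carboxylic acid.
  C6H5: –C6H5 phenyl ring → arene.
Carboxylic acid appears at: CH(COOH), CH(COOH), CH(COOH) → 3.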